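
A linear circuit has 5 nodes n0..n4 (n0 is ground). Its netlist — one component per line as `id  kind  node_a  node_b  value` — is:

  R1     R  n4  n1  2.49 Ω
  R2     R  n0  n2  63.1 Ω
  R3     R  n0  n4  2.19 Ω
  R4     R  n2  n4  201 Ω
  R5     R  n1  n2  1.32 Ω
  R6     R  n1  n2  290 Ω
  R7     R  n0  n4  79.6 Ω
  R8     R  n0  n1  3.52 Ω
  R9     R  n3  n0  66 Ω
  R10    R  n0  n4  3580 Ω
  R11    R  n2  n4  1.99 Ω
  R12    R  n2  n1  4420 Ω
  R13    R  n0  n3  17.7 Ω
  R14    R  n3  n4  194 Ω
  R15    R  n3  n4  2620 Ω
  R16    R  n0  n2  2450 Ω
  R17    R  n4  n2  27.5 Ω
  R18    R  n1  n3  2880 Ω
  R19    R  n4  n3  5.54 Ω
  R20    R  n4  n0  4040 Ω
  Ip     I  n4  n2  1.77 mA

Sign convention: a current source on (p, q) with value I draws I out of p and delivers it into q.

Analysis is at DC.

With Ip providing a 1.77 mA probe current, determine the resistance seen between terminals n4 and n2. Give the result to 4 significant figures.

Element admittances at DC:
  Y(R1) = 0.4016 S between n4,n1
  Y(R2) = 0.01585 S between n0,n2
  Y(R3) = 0.4566 S between n0,n4
  Y(R4) = 0.004975 S between n2,n4
  Y(R5) = 0.7576 S between n1,n2
  Y(R6) = 0.003448 S between n1,n2
  Y(R7) = 0.01256 S between n0,n4
  Y(R8) = 0.2841 S between n0,n1
  Y(R9) = 0.01515 S between n3,n0
  Y(R10) = 0.0002793 S between n0,n4
  Y(R11) = 0.5025 S between n2,n4
  Y(R12) = 0.0002262 S between n2,n1
  Y(R13) = 0.05650 S between n0,n3
  Y(R14) = 0.005155 S between n3,n4
  Y(R15) = 0.0003817 S between n3,n4
  Y(R16) = 0.0004082 S between n0,n2
  Y(R17) = 0.03636 S between n4,n2
  Y(R18) = 0.0003472 S between n1,n3
  Y(R19) = 0.1805 S between n4,n3
  Y(R20) = 0.0002475 S between n4,n0
  Ip: injects 0.00177 A into n2 (from n4)
Assemble and solve the 4×4 MNA system:
  V(n1)=0.0007041  V(n2)=0.001567  V(n3)=-0.0003110  V(n4)=-0.0004327

R_eq = 1.130 Ω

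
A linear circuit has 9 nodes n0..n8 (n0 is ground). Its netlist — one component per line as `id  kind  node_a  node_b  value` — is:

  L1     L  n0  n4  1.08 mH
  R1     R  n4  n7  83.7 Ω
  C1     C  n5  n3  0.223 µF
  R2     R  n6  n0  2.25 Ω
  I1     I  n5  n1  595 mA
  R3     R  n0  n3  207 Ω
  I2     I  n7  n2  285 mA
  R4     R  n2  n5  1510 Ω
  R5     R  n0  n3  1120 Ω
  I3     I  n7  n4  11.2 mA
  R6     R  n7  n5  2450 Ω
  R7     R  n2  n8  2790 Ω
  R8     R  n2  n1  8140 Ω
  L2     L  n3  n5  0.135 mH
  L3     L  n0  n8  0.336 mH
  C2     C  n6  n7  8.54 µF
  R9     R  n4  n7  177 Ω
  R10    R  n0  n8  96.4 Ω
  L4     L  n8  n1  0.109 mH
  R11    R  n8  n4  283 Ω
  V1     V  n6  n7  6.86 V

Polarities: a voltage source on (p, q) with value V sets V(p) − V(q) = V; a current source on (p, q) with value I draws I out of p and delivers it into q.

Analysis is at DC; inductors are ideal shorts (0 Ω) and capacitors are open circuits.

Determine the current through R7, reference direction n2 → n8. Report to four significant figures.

0.07531 A

Element admittances at DC:
  L1: short n0↔n4 (DC inductor)
  Y(R1) = 0.01195 S between n4,n7
  Y(C1) = 0.000 S between n5,n3
  Y(R2) = 0.4444 S between n6,n0
  I1: injects 0.595 A into n1 (from n5)
  Y(R3) = 0.004831 S between n0,n3
  I2: injects 0.285 A into n2 (from n7)
  Y(R4) = 0.0006623 S between n2,n5
  Y(R5) = 0.0008929 S between n0,n3
  I3: injects 0.0112 A into n4 (from n7)
  Y(R6) = 0.0004082 S between n7,n5
  Y(R7) = 0.0003584 S between n2,n8
  Y(R8) = 0.0001229 S between n2,n1
  L2: short n3↔n5 (DC inductor)
  L3: short n0↔n8 (DC inductor)
  Y(C2) = 0.000 S between n6,n7
  Y(R9) = 0.005650 S between n4,n7
  Y(R10) = 0.01037 S between n0,n8
  L4: short n8↔n1 (DC inductor)
  Y(R11) = 0.003534 S between n8,n4
  V1: constraint V(n6)−V(n7) = 6.86
Assemble and solve the 13×13 MNA system:
  V(n1)=0.000  V(n2)=210.1  V(n3)=-67.53  V(n4)=0.000  V(n5)=-67.53  V(n6)=-0.4330  V(n7)=-7.293  V(n8)=0.000
  i(L1)=0.1171  i(L2)=0.3865  i(L3)=-0.6961  i(L4)=-0.6208  i(V1)=0.1925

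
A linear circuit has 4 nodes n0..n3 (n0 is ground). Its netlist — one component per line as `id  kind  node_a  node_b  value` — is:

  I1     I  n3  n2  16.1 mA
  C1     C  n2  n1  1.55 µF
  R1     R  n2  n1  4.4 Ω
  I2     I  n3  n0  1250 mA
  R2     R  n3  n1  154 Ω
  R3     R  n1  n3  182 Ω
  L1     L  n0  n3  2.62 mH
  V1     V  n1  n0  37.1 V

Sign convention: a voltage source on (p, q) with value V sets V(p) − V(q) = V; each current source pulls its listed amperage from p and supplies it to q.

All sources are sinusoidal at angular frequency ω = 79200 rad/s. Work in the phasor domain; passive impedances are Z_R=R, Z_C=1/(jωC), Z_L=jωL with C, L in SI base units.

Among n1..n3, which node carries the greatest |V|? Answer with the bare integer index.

3

Element admittances at ω=79200 rad/s:
  I1: injects 0.0161 A into n2 (from n3)
  Y(C1) = 0.000+0.1228j S between n2,n1
  Y(R1) = 0.2273+0.000j S between n2,n1
  I2: injects 1.25 A into n0 (from n3)
  Y(R2) = 0.006494+0.000j S between n3,n1
  Y(R3) = 0.005495+0.000j S between n1,n3
  Y(L1) = 0.000-0.004819j S between n0,n3
  V1: constraint V(n1)−V(n0) = 37.1
Assemble and solve the 4×4 MNA system:
  V(n1)=37.10+0.000j  V(n2)=37.15-0.02962j  V(n3)=-58.98-23.71j
  i(V1)=-1.136-0.2842j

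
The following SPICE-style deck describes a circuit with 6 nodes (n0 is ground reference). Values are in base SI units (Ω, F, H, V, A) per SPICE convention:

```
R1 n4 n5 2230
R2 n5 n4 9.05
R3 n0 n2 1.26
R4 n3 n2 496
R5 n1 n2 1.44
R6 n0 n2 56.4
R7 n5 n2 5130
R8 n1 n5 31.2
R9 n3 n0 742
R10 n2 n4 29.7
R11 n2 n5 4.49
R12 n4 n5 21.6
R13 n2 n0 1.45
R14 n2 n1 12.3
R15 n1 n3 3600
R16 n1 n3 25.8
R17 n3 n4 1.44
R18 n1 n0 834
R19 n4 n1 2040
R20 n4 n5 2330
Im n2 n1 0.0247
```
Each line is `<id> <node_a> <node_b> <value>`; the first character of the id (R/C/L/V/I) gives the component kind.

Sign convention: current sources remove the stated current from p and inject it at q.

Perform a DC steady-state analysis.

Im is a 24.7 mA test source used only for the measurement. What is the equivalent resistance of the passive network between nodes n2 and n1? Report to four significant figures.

R_eq = 1.205 Ω

Element admittances at DC:
  Y(R1) = 0.0004484 S between n4,n5
  Y(R2) = 0.1105 S between n5,n4
  Y(R3) = 0.7937 S between n0,n2
  Y(R4) = 0.002016 S between n3,n2
  Y(R5) = 0.6944 S between n1,n2
  Y(R6) = 0.01773 S between n0,n2
  Y(R7) = 0.0001949 S between n5,n2
  Y(R8) = 0.03205 S between n1,n5
  Y(R9) = 0.001348 S between n3,n0
  Y(R10) = 0.03367 S between n2,n4
  Y(R11) = 0.2227 S between n2,n5
  Y(R12) = 0.04630 S between n4,n5
  Y(R13) = 0.6897 S between n2,n0
  Y(R14) = 0.08130 S between n2,n1
  Y(R15) = 0.0002778 S between n1,n3
  Y(R16) = 0.03876 S between n1,n3
  Y(R17) = 0.6944 S between n3,n4
  Y(R18) = 0.001199 S between n1,n0
  Y(R19) = 0.0004902 S between n4,n1
  Y(R20) = 0.0004292 S between n4,n5
  Im: injects 0.0247 A into n1 (from n2)
Assemble and solve the 5×5 MNA system:
  V(n1)=0.02974  V(n2)=-3.242e-05  V(n3)=0.009646  V(n4)=0.008563  V(n5)=0.005565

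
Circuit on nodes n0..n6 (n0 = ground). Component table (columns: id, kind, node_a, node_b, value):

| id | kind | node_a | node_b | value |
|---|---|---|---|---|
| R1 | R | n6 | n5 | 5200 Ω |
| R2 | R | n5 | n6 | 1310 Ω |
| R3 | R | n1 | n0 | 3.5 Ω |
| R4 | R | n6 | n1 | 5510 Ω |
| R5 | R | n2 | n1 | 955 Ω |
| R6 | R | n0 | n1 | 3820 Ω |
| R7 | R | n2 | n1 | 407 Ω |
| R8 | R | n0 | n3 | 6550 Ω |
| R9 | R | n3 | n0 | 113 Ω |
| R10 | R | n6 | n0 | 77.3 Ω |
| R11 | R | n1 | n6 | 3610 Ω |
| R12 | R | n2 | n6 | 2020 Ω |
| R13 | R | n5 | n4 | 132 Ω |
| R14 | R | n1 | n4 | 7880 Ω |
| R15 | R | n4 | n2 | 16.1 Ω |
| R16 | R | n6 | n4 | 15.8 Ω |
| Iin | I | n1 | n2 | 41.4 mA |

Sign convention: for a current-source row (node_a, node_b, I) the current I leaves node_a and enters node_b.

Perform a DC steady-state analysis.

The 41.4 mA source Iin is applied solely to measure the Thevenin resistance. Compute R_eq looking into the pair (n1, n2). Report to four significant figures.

Apply KCL at each of the 6 non-ground nodes and solve the resulting linear system.
Node n1: branches {R3, R4, R5, R6, R7, R11, R14, Iin} → V_1 = -0.1001
Node n2: branches {R5, R7, R12, R15, Iin} → V_2 = 3.144
Node n3: branches {R8, R9} → V_3 = 0.000
Node n4: branches {R13, R14, R15, R16} → V_4 = 2.668
Node n5: branches {R1, R2, R13} → V_5 = 2.617
Node n6: branches {R1, R2, R4, R10, R11, R12, R16} → V_6 = 2.212

R_eq = 78.36 Ω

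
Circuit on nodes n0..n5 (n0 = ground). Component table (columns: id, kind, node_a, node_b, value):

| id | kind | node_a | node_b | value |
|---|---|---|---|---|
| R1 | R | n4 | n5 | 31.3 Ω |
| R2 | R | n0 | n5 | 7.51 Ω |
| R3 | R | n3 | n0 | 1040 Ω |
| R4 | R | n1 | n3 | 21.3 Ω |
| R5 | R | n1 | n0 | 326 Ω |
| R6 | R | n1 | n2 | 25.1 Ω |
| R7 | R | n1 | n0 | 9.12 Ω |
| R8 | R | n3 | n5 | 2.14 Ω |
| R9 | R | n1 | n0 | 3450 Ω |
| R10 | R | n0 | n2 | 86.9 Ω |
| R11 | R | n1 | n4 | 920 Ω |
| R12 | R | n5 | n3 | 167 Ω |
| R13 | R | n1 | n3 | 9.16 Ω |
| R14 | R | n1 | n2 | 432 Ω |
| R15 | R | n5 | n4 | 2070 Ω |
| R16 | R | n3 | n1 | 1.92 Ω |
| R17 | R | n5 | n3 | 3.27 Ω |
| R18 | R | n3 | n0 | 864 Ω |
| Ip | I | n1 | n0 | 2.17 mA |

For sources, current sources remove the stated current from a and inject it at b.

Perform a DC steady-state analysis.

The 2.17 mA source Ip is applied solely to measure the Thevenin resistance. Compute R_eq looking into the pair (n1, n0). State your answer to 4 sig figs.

R_eq = 4.524 Ω

Apply KCL at each of the 5 non-ground nodes and solve the resulting linear system.
Node n1: branches {R4, R5, R6, R7, R9, R11, R13, R14, R16, Ip} → V_1 = -0.009817
Node n2: branches {R6, R10, R14} → V_2 = -0.007712
Node n3: branches {R3, R4, R8, R12, R13, R16, R17, R18} → V_3 = -0.008386
Node n4: branches {R1, R11, R15} → V_4 = -0.007251
Node n5: branches {R1, R2, R8, R12, R15, R17} → V_5 = -0.007165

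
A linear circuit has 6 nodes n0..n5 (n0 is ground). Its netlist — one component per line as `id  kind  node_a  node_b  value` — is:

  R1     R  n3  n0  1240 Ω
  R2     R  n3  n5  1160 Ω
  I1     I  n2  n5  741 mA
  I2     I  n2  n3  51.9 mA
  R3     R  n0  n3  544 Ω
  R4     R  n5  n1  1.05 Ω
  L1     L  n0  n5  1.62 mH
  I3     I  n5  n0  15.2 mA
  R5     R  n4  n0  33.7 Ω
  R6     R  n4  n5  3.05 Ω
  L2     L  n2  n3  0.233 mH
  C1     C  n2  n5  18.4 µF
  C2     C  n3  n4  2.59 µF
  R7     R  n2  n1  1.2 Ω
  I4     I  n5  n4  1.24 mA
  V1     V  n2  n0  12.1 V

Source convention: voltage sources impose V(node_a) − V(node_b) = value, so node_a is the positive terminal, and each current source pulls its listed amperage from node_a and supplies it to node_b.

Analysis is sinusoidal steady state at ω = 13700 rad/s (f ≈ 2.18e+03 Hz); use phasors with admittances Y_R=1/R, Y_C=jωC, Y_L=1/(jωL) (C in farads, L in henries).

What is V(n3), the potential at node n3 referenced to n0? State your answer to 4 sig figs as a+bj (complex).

MNA unknowns: 5 node voltages V₁..V_5 plus 1 source current (V1)
R1: Y=0.0008065+0.000j on G[3,0]
R2: Y=0.0008621+0.000j on G[3,5]
I1: z[2]−=0.741, z[5]+=0.741
I2: z[2]−=0.0519, z[3]+=0.0519
R3: Y=0.001838+0.000j on G[0,3]
R4: Y=0.9524+0.000j on G[5,1]
L1: Y=0.000-0.04506j on G[0,5]
I3: z[5]−=0.0152, z[0]+=0.0152
R5: Y=0.02967+0.000j on G[4,0]
R6: Y=0.3279+0.000j on G[4,5]
L2: Y=0.000-0.3133j on G[2,3]
C1: Y=0.000+0.2521j on G[2,5]
C2: Y=0.000+0.03548j on G[3,4]
R7: Y=0.8333+0.000j on G[2,1]
I4: z[5]−=0.00124, z[4]+=0.00124
V1: row V2−V0=12.1, i_V1 at 2,0
solve → V1=12.72+0.3400j, V2=12.10+0.000j, V3=12.08+0.002469j, V4=12.22+0.5713j, V5=13.26+0.6375j
aux → i_V1=-0.4384+0.5804j

12.08+0.002469j V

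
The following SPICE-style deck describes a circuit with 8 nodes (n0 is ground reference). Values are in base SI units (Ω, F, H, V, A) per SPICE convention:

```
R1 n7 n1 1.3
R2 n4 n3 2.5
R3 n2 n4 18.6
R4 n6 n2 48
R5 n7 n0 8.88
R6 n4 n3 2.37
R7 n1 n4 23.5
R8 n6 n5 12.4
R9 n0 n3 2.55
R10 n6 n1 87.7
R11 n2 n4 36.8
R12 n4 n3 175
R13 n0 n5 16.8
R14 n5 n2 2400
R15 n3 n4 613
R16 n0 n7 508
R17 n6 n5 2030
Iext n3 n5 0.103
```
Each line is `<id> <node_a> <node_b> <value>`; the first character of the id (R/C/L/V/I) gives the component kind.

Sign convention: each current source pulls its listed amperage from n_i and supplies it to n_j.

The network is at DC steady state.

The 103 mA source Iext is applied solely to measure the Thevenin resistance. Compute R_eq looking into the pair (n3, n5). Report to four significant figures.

R_eq = 14.08 Ω

Element admittances at DC:
  Y(R1) = 0.7692 S between n7,n1
  Y(R2) = 0.4000 S between n4,n3
  Y(R3) = 0.05376 S between n2,n4
  Y(R4) = 0.02083 S between n6,n2
  Y(R5) = 0.1126 S between n7,n0
  Y(R6) = 0.4219 S between n4,n3
  Y(R7) = 0.04255 S between n1,n4
  Y(R8) = 0.08065 S between n6,n5
  Y(R9) = 0.3922 S between n0,n3
  Y(R10) = 0.01140 S between n6,n1
  Y(R11) = 0.02717 S between n2,n4
  Y(R12) = 0.005714 S between n4,n3
  Y(R13) = 0.05952 S between n0,n5
  Y(R14) = 0.0004167 S between n5,n2
  Y(R15) = 0.001631 S between n3,n4
  Y(R16) = 0.001969 S between n0,n7
  Y(R17) = 0.0004926 S between n6,n5
  Iext: injects 0.103 A into n5 (from n3)
Assemble and solve the 7×7 MNA system:
  V(n1)=0.02205  V(n2)=0.06058  V(n3)=-0.1960  V(n4)=-0.1644  V(n5)=1.254  V(n6)=0.9109  V(n7)=0.01919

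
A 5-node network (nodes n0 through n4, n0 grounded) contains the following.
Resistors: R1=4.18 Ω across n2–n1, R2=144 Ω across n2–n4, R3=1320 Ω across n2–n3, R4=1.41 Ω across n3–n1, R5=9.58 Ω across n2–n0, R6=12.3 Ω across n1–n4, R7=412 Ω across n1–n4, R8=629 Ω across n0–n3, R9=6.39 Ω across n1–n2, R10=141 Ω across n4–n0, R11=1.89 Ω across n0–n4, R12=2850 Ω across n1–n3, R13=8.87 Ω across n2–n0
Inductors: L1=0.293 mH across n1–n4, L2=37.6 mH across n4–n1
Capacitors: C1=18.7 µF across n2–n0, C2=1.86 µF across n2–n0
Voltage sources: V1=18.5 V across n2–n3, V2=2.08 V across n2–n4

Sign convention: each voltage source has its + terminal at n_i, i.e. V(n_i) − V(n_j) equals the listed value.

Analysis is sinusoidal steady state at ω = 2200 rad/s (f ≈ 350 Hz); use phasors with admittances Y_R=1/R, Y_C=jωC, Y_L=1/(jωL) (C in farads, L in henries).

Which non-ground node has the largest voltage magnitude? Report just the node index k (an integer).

MNA unknowns: 4 node voltages V₁..V_4 plus 2 source currents (V1, V2)
R1: Y=0.2392+0.000j on G[2,1]
R2: Y=0.006944+0.000j on G[2,4]
L1: Y=0.000-1.551j on G[1,4]
R3: Y=0.0007576+0.000j on G[2,3]
R4: Y=0.7092+0.000j on G[3,1]
R5: Y=0.1044+0.000j on G[2,0]
L2: Y=0.000-0.01209j on G[4,1]
R6: Y=0.08130+0.000j on G[1,4]
R7: Y=0.002427+0.000j on G[1,4]
R8: Y=0.001590+0.000j on G[0,3]
R9: Y=0.1565+0.000j on G[1,2]
R10: Y=0.007092+0.000j on G[4,0]
R11: Y=0.5291+0.000j on G[0,4]
R12: Y=0.0003509+0.000j on G[1,3]
R13: Y=0.1127+0.000j on G[2,0]
C1: Y=0.000+0.04114j on G[2,0]
C2: Y=0.000+0.004092j on G[2,0]
V1: row V2−V3=18.5, i_V1 at 2,3
V2: row V2−V4=2.08, i_V2 at 2,4
solve → V1=-3.906-4.478j, V2=1.511-0.09053j, V3=-16.99-0.09053j, V4=-0.5691-0.09053j
aux → i_V1=-9.324+3.113j, i_V2=6.820-4.898j

3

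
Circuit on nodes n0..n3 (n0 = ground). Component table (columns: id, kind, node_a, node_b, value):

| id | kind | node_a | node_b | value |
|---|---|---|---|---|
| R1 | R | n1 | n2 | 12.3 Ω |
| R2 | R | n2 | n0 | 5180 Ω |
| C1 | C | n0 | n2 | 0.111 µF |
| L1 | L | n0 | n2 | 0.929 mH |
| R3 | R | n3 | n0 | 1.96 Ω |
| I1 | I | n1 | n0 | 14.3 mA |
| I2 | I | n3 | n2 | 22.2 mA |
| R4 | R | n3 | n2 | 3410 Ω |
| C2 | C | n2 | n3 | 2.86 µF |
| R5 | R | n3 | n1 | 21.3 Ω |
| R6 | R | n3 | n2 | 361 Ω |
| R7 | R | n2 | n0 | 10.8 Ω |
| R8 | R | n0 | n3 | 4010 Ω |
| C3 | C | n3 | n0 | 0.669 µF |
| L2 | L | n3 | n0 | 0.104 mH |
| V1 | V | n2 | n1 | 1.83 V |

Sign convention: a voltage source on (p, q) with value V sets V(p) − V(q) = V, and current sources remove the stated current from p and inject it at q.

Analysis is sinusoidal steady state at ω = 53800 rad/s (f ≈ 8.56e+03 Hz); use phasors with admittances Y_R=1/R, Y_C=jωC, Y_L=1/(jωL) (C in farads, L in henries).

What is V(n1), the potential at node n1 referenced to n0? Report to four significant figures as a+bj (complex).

-1.568-0.3262j V

Element admittances at ω=53800 rad/s:
  Y(R1) = 0.08130+0.000j S between n1,n2
  Y(R2) = 0.0001931+0.000j S between n2,n0
  Y(C1) = 0.000+0.005972j S between n0,n2
  Y(L1) = 0.000-0.02001j S between n0,n2
  Y(R3) = 0.5102+0.000j S between n3,n0
  I1: injects 0.0143 A into n0 (from n1)
  I2: injects 0.0222 A into n2 (from n3)
  Y(R4) = 0.0002933+0.000j S between n3,n2
  Y(C2) = 0.000+0.1539j S between n2,n3
  Y(R5) = 0.04695+0.000j S between n3,n1
  Y(R6) = 0.002770+0.000j S between n3,n2
  Y(R7) = 0.09259+0.000j S between n2,n0
  Y(R8) = 0.0002494+0.000j S between n0,n3
  Y(C3) = 0.000+0.03599j S between n3,n0
  Y(L2) = 0.000-0.1787j S between n3,n0
  V1: constraint V(n2)−V(n1) = 1.83
Assemble and solve the 4×4 MNA system:
  V(n1)=-1.568-0.3262j  V(n2)=0.2620-0.3262j  V(n3)=-0.07908+0.04439j
  i(V1)=-0.2044-0.01740j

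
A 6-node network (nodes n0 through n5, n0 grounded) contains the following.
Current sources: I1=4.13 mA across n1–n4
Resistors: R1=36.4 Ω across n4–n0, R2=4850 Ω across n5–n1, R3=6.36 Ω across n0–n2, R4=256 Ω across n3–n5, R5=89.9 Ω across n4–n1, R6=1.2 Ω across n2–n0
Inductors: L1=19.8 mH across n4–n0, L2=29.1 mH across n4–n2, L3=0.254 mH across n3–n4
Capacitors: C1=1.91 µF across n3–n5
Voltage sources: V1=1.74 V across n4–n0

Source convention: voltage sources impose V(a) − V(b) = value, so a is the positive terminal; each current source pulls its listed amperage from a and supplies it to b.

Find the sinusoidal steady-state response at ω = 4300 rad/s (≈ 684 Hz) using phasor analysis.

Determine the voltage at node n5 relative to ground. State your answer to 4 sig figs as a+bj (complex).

MNA unknowns: 5 node voltages V₁..V_5 plus 1 source current (V1)
I1: z[1]−=0.00413, z[4]+=0.00413
R1: Y=0.02747+0.000j on G[4,0]
L1: Y=0.000-0.01175j on G[4,0]
C1: Y=0.000+0.008213j on G[3,5]
R2: Y=0.0002062+0.000j on G[5,1]
L2: Y=0.000-0.007992j on G[4,2]
R3: Y=0.1572+0.000j on G[0,2]
L3: Y=0.000-0.9156j on G[3,4]
R4: Y=0.003906+0.000j on G[3,5]
R5: Y=0.01112+0.000j on G[4,1]
R6: Y=0.8333+0.000j on G[2,0]
V1: row V4−V0=1.74, i_V1 at 4,0
solve → V1=1.375+0.0001317j, V2=0.0001132-0.01404j, V3=1.740-8.128e-05j, V4=1.740+0.000j, V5=1.736+0.007239j
aux → i_V1=-0.04791+0.03434j

1.736+0.007239j V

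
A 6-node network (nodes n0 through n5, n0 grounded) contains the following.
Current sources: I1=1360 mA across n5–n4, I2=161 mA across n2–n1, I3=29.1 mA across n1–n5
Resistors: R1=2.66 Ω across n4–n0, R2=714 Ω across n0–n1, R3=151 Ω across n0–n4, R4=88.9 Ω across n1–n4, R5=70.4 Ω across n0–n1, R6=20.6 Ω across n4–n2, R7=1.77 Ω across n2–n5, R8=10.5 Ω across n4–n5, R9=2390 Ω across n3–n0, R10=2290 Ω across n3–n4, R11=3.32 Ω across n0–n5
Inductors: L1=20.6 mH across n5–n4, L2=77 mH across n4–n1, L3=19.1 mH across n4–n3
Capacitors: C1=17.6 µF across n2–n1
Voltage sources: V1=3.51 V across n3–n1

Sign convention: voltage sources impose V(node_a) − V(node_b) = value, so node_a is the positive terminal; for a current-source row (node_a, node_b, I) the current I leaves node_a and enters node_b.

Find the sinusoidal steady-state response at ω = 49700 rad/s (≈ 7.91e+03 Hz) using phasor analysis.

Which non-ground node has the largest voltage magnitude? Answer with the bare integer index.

Element admittances at ω=49700 rad/s:
  I1: injects 1.36 A into n4 (from n5)
  Y(R1) = 0.3759+0.000j S between n4,n0
  Y(R2) = 0.001401+0.000j S between n0,n1
  Y(R3) = 0.006623+0.000j S between n0,n4
  Y(R4) = 0.01125+0.000j S between n1,n4
  Y(R5) = 0.01420+0.000j S between n0,n1
  Y(R6) = 0.04854+0.000j S between n4,n2
  I2: injects 0.161 A into n1 (from n2)
  Y(L1) = 0.000-0.0009767j S between n5,n4
  Y(C1) = 0.000+0.8747j S between n2,n1
  Y(R7) = 0.5650+0.000j S between n2,n5
  Y(R8) = 0.09524+0.000j S between n4,n5
  Y(R9) = 0.0004184+0.000j S between n3,n0
  I3: injects 0.0291 A into n5 (from n1)
  Y(R10) = 0.0004367+0.000j S between n3,n4
  Y(L2) = 0.000-0.0002613j S between n4,n1
  Y(R11) = 0.3012+0.000j S between n0,n5
  Y(L3) = 0.000-0.001053j S between n4,n3
  V1: constraint V(n3)−V(n1) = 3.51
Assemble and solve the 6×6 MNA system:
  V(n1)=-1.911-0.2223j  V(n2)=-1.917+0.01141j  V(n3)=1.599-0.2223j  V(n4)=1.905+0.006875j  V(n5)=-2.322+0.003093j
  i(V1)=-0.0002940-0.0001291j

5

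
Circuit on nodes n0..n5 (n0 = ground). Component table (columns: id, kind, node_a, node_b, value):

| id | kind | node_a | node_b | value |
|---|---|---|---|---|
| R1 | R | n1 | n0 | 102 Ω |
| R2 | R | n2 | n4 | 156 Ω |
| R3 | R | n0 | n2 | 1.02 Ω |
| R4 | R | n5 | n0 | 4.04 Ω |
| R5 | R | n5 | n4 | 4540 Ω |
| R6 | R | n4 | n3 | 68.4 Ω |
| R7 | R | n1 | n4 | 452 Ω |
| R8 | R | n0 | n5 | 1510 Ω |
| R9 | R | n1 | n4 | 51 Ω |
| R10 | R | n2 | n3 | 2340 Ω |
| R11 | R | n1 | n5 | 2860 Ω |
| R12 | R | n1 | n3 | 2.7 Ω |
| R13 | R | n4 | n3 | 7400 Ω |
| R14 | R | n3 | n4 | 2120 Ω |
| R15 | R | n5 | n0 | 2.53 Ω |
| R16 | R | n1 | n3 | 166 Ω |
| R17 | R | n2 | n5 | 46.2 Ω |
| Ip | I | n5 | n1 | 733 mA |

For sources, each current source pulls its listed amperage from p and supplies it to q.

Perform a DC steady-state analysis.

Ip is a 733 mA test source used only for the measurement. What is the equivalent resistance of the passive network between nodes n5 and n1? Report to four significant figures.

R_eq = 63.30 Ω

MNA unknowns: 5 node voltages V₁..V_5
R1: Y=0.009804 on G[1,0]
R2: Y=0.006410 on G[2,4]
R3: Y=0.9804 on G[0,2]
R4: Y=0.2475 on G[5,0]
R5: Y=0.0002203 on G[5,4]
R6: Y=0.01462 on G[4,3]
R7: Y=0.002212 on G[1,4]
R8: Y=0.0006623 on G[0,5]
R9: Y=0.01961 on G[1,4]
R10: Y=0.0004274 on G[2,3]
R11: Y=0.0003497 on G[1,5]
R12: Y=0.3704 on G[1,3]
R13: Y=0.0001351 on G[4,3]
R14: Y=0.0004717 on G[3,4]
R15: Y=0.3953 on G[5,0]
R16: Y=0.006024 on G[1,3]
R17: Y=0.02165 on G[2,5]
Ip: z[5]−=0.733, z[1]+=0.733
solve → V1=45.34, V2=0.2402, V3=45.02, V4=38.37, V5=-1.057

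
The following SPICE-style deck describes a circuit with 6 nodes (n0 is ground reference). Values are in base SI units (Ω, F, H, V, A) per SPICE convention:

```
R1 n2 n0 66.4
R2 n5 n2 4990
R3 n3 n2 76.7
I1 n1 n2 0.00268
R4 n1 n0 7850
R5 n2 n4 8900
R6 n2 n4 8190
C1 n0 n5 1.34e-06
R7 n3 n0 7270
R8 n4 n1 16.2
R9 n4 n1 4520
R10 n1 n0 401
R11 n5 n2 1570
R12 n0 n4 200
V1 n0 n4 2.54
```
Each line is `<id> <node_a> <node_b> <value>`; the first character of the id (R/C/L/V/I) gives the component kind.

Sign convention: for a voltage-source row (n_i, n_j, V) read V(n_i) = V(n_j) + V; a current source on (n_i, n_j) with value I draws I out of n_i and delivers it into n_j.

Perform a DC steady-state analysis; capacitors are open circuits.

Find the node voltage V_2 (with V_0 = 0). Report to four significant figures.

0.1351 V

Element admittances at DC:
  Y(R1) = 0.01506 S between n2,n0
  Y(R2) = 0.0002004 S between n5,n2
  Y(R3) = 0.01304 S between n3,n2
  I1: injects 0.00268 A into n2 (from n1)
  Y(R4) = 0.0001274 S between n1,n0
  Y(R5) = 0.0001124 S between n2,n4
  Y(R6) = 0.0001221 S between n2,n4
  Y(C1) = 0.000 S between n0,n5
  Y(R7) = 0.0001376 S between n3,n0
  Y(R8) = 0.06173 S between n4,n1
  Y(R9) = 0.0002212 S between n4,n1
  Y(R10) = 0.002494 S between n1,n0
  Y(R11) = 0.0006369 S between n5,n2
  Y(R12) = 0.005000 S between n0,n4
  V1: constraint V(n0)−V(n4) = 2.54
Assemble and solve the 6×6 MNA system:
  V(n1)=-2.478  V(n2)=0.1351  V(n3)=0.1337  V(n4)=-2.540  V(n5)=0.1351
  i(V1)=-0.01714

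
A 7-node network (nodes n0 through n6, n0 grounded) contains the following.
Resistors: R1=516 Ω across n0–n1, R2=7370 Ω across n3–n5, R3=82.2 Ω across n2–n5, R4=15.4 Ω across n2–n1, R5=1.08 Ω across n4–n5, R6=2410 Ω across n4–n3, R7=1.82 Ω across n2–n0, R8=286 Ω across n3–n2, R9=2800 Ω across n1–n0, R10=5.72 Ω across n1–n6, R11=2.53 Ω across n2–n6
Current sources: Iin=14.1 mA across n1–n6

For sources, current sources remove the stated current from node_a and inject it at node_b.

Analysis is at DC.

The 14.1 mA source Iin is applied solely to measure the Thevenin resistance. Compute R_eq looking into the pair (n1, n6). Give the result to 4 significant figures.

MNA unknowns: 6 node voltages V₁..V_6
R1: Y=0.001938 on G[0,1]
R2: Y=0.0001357 on G[3,5]
R3: Y=0.01217 on G[2,5]
R4: Y=0.06494 on G[2,1]
R5: Y=0.9259 on G[4,5]
R6: Y=0.0004149 on G[4,3]
R7: Y=0.5495 on G[2,0]
R8: Y=0.003497 on G[3,2]
R9: Y=0.0003571 on G[1,0]
R10: Y=0.1748 on G[1,6]
R11: Y=0.3953 on G[2,6]
Iin: z[1]−=0.0141, z[6]+=0.0141
solve → V1=-0.05166, V2=0.0002158, V3=0.0002158, V4=0.0002158, V5=0.0002158, V6=0.009039

R_eq = 4.305 Ω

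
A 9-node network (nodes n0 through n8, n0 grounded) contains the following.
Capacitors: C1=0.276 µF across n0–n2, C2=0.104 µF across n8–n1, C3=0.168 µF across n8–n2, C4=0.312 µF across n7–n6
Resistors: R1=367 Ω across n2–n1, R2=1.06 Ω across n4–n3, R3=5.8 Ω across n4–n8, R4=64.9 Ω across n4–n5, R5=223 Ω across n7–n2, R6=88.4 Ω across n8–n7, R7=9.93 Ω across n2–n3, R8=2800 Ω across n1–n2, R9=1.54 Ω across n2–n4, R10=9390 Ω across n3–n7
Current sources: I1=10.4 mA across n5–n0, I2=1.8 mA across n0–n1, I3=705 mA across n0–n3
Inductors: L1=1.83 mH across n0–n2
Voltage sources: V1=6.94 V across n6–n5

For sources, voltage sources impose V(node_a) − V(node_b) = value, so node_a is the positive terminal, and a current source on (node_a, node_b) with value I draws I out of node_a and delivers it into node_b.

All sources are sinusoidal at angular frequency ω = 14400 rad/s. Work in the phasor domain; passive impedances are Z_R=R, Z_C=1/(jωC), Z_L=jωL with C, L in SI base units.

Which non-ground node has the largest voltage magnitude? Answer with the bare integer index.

Element admittances at ω=14400 rad/s:
  Y(C1) = 0.000+0.003974j S between n0,n2
  Y(R1) = 0.002725+0.000j S between n2,n1
  I1: injects 0.0104 A into n0 (from n5)
  Y(R2) = 0.9434+0.000j S between n4,n3
  Y(R3) = 0.1724+0.000j S between n4,n8
  Y(C2) = 0.000+0.001498j S between n8,n1
  Y(C3) = 0.000+0.002419j S between n8,n2
  Y(R4) = 0.01541+0.000j S between n4,n5
  Y(R5) = 0.004484+0.000j S between n7,n2
  I2: injects 0.0018 A into n1 (from n0)
  Y(R6) = 0.01131+0.000j S between n8,n7
  Y(R7) = 0.1007+0.000j S between n2,n3
  I3: injects 0.705 A into n3 (from n0)
  Y(R8) = 0.0003571+0.000j S between n1,n2
  Y(L1) = 0.000-0.03795j S between n0,n2
  Y(C4) = 0.000+0.004493j S between n7,n6
  Y(R9) = 0.6494+0.000j S between n2,n4
  Y(R10) = 0.0001065+0.000j S between n3,n7
  V1: constraint V(n6)−V(n5) = 6.94
Assemble and solve the 9×9 MNA system:
  V(n1)=0.6152+20.62j  V(n2)=0.000+20.50j  V(n3)=1.432+20.49j  V(n4)=0.8378+20.49j  V(n5)=-0.6642+19.07j  V(n6)=6.276+19.07j  V(n7)=1.433+21.91j  V(n8)=0.8747+20.56j
  i(V1)=-0.01274-0.02176j

7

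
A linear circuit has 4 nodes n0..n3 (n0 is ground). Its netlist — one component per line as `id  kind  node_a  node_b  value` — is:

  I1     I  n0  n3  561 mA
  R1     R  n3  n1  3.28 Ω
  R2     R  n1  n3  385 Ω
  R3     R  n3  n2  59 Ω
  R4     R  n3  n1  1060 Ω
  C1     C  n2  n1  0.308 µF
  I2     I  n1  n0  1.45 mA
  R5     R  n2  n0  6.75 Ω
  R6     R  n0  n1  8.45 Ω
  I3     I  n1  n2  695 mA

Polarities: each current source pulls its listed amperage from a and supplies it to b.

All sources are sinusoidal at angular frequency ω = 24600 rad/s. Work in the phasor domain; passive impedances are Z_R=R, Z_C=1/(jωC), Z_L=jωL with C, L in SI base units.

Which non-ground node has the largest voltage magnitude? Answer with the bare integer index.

2

Element admittances at ω=24600 rad/s:
  I1: injects 0.561 A into n3 (from n0)
  Y(R1) = 0.3049+0.000j S between n3,n1
  Y(R2) = 0.002597+0.000j S between n1,n3
  Y(R3) = 0.01695+0.000j S between n3,n2
  Y(R4) = 0.0009434+0.000j S between n3,n1
  Y(C1) = 0.000+0.007577j S between n2,n1
  I2: injects 0.00145 A into n0 (from n1)
  Y(R5) = 0.1481+0.000j S between n2,n0
  Y(R6) = 0.1183+0.000j S between n0,n1
  I3: injects 0.695 A into n2 (from n1)
Assemble and solve the 3×3 MNA system:
  V(n1)=-0.6824+0.2575j  V(n2)=4.322-0.2057j  V(n3)=1.302+0.2334j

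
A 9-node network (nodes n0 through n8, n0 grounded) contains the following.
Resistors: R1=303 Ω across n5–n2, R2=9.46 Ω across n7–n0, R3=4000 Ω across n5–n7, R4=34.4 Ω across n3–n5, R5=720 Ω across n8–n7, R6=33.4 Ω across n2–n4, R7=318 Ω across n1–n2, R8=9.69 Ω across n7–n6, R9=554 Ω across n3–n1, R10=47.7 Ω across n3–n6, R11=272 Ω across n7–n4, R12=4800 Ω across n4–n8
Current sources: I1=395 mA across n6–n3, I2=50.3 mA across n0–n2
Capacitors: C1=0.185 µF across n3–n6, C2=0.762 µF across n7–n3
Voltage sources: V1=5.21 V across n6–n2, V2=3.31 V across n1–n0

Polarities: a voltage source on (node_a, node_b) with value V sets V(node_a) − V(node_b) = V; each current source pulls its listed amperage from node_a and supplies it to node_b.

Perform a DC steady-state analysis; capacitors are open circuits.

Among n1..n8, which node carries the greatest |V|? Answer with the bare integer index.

3

Apply KCL at each of the 8 non-ground nodes and solve the resulting linear system.
Node n1: branches {R7, R9, V2} → V_1 = 3.310
Node n2: branches {R1, R6, R7, I2, V1} → V_2 = -4.114
Node n3: branches {I1, R4, C1, R9, R10, C2} → V_3 = 15.89
Node n4: branches {R6, R11, R12} → V_4 = -3.590
Node n5: branches {R1, R3, R4} → V_5 = 13.74
Node n6: branches {I1, C1, R8, R10, V1} → V_6 = 1.096
Node n7: branches {R2, R3, R5, R8, R11, C2} → V_7 = 0.4820
Node n8: branches {R5, R12} → V_8 = -0.04911
Source currents: i(V1)=-0.1483, i(V2)=-0.0006481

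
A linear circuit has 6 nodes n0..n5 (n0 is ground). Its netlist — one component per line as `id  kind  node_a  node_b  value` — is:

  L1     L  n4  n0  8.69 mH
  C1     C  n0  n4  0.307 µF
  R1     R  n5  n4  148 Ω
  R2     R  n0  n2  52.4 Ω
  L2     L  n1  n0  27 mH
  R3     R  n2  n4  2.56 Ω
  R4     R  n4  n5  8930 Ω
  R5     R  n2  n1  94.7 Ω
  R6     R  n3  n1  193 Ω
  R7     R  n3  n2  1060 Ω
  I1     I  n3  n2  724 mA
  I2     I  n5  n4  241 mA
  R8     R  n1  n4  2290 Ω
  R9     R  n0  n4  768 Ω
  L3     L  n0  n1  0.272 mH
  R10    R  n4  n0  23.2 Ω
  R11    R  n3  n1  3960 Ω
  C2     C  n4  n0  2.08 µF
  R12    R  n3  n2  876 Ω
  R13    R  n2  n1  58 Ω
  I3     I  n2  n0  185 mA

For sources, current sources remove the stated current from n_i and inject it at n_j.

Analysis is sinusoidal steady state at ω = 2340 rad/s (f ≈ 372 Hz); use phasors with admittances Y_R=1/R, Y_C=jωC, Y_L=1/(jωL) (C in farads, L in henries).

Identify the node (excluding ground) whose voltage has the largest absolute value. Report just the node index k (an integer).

Apply KCL at each of the 5 non-ground nodes and solve the resulting linear system.
Node n1: branches {L2, R5, R6, R8, L3, R11, R13} → V_1 = -0.02633-0.2687j
Node n2: branches {R2, R3, R5, R7, I1, R12, R13, I3} → V_2 = 3.237+1.134j
Node n3: branches {R6, R7, I1, R11, R12} → V_3 = -95.41+0.1203j
Node n4: branches {L1, C1, R1, R3, R4, I2, R8, R9, R10, C2} → V_4 = 2.774+1.295j
Node n5: branches {R1, R4, I2} → V_5 = -32.31+1.295j

3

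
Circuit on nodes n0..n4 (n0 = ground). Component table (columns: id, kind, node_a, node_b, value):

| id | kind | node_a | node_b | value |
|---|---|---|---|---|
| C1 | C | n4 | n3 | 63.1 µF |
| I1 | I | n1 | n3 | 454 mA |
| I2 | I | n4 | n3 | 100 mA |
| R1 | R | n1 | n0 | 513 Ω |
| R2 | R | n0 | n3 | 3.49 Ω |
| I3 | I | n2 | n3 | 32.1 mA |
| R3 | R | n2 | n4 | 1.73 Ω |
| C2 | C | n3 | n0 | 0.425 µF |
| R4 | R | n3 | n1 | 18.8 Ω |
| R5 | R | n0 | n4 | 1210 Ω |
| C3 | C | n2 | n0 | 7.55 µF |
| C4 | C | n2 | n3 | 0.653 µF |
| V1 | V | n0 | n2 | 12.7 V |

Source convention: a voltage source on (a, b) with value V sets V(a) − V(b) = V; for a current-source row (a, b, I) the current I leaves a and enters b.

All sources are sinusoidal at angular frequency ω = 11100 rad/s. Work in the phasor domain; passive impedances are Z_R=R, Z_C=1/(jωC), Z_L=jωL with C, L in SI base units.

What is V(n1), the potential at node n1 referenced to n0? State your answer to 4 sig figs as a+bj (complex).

-15.77-2.182j V

Element admittances at ω=11100 rad/s:
  Y(C1) = 0.000+0.7004j S between n4,n3
  I1: injects 0.454 A into n3 (from n1)
  I2: injects 0.1 A into n3 (from n4)
  Y(R1) = 0.001949+0.000j S between n1,n0
  Y(R2) = 0.2865+0.000j S between n0,n3
  I3: injects 0.0321 A into n3 (from n2)
  Y(R3) = 0.5780+0.000j S between n2,n4
  Y(C2) = 0.000+0.004718j S between n3,n0
  Y(R4) = 0.05319+0.000j S between n3,n1
  Y(R5) = 0.0008264+0.000j S between n0,n4
  Y(C3) = 0.000+0.08380j S between n2,n0
  Y(C4) = 0.000+0.007248j S between n2,n3
  V1: constraint V(n0)−V(n2) = 12.7
Assemble and solve the 5×5 MNA system:
  V(n1)=-15.77-2.182j  V(n2)=-12.70+0.000j  V(n3)=-7.817-2.262j  V(n4)=-8.751+1.130j
  i(V1)=-2.267-1.753j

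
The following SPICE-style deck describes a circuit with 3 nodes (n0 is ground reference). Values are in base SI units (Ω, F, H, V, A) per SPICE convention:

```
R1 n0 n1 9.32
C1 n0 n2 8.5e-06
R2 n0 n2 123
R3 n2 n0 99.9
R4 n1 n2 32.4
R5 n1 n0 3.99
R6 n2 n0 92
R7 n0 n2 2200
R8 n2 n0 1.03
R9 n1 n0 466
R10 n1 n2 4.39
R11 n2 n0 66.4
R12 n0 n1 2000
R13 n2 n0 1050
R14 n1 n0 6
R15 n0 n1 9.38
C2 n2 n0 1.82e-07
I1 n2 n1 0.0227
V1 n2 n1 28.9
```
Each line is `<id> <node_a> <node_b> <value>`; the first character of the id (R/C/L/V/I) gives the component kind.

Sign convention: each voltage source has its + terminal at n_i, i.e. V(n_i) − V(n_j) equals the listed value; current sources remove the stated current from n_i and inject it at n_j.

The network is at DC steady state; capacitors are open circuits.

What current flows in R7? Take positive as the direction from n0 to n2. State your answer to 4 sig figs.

-0.005046 A

MNA unknowns: 2 node voltages V₁..V_2 plus 1 source current (V1)
R1: Y=0.1073 on G[0,1]
C1: Y=0.000 on G[0,2]
R2: Y=0.008130 on G[0,2]
R3: Y=0.01001 on G[2,0]
R4: Y=0.03086 on G[1,2]
R5: Y=0.2506 on G[1,0]
R6: Y=0.01087 on G[2,0]
R7: Y=0.0004545 on G[0,2]
R8: Y=0.9709 on G[2,0]
R9: Y=0.002146 on G[1,0]
R10: Y=0.2278 on G[1,2]
R11: Y=0.01506 on G[2,0]
R12: Y=0.0005000 on G[0,1]
R13: Y=0.0009524 on G[2,0]
R14: Y=0.1667 on G[1,0]
R15: Y=0.1066 on G[0,1]
C2: Y=0.000 on G[2,0]
I1: z[2]−=0.0227, z[1]+=0.0227
V1: row V2−V1=28.9, i_V1 at 2,1
solve → V1=-17.80, V2=11.10
aux → i_V1=-18.78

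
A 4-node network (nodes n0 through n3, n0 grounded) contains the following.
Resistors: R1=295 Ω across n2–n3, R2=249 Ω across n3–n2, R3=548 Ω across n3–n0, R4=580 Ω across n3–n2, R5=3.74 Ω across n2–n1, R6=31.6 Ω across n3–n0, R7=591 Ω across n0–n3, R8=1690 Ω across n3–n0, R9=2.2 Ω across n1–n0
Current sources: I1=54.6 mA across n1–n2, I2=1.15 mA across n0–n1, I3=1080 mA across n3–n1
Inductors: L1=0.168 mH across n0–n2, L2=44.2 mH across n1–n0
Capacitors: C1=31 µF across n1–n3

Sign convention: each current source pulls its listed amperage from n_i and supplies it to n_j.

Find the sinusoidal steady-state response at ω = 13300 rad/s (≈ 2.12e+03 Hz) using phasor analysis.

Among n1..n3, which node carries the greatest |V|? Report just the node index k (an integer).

Element admittances at ω=13300 rad/s:
  Y(R1) = 0.003390+0.000j S between n2,n3
  Y(R2) = 0.004016+0.000j S between n3,n2
  I1: injects 0.0546 A into n2 (from n1)
  Y(R3) = 0.001825+0.000j S between n3,n0
  Y(R4) = 0.001724+0.000j S between n3,n2
  Y(R5) = 0.2674+0.000j S between n2,n1
  Y(R6) = 0.03165+0.000j S between n3,n0
  Y(R7) = 0.001692+0.000j S between n0,n3
  Y(R8) = 0.0005917+0.000j S between n3,n0
  I2: injects 0.00115 A into n1 (from n0)
  Y(L1) = 0.000-0.4475j S between n0,n2
  Y(L2) = 0.000-0.001701j S between n1,n0
  Y(R9) = 0.4545+0.000j S between n1,n0
  Y(C1) = 0.000+0.4123j S between n1,n3
  I3: injects 1.08 A into n1 (from n3)
Assemble and solve the 3×3 MNA system:
  V(n1)=-0.03085-0.1305j  V(n2)=0.06376+0.05812j  V(n3)=-0.2969+2.455j

3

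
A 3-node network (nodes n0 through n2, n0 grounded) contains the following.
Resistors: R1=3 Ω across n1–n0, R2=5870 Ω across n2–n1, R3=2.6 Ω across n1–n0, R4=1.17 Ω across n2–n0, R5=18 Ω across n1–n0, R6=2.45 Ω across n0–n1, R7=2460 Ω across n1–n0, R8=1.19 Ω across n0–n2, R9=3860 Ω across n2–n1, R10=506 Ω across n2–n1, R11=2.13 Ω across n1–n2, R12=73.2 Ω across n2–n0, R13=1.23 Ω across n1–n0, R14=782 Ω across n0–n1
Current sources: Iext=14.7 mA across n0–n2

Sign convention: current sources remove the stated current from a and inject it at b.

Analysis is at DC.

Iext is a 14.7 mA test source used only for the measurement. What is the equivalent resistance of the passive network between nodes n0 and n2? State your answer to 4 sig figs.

R_eq = 0.4784 Ω

MNA unknowns: 2 node voltages V₁..V_2
R1: Y=0.3333 on G[1,0]
R2: Y=0.0001704 on G[2,1]
R3: Y=0.3846 on G[1,0]
R4: Y=0.8547 on G[2,0]
R5: Y=0.05556 on G[1,0]
R6: Y=0.4082 on G[0,1]
R7: Y=0.0004065 on G[1,0]
R8: Y=0.8403 on G[0,2]
R9: Y=0.0002591 on G[2,1]
R10: Y=0.001976 on G[2,1]
R11: Y=0.4695 on G[1,2]
R12: Y=0.01366 on G[2,0]
R13: Y=0.8130 on G[1,0]
R14: Y=0.001279 on G[0,1]
Iext: z[0]−=0.0147, z[2]+=0.0147
solve → V1=0.001344, V2=0.007032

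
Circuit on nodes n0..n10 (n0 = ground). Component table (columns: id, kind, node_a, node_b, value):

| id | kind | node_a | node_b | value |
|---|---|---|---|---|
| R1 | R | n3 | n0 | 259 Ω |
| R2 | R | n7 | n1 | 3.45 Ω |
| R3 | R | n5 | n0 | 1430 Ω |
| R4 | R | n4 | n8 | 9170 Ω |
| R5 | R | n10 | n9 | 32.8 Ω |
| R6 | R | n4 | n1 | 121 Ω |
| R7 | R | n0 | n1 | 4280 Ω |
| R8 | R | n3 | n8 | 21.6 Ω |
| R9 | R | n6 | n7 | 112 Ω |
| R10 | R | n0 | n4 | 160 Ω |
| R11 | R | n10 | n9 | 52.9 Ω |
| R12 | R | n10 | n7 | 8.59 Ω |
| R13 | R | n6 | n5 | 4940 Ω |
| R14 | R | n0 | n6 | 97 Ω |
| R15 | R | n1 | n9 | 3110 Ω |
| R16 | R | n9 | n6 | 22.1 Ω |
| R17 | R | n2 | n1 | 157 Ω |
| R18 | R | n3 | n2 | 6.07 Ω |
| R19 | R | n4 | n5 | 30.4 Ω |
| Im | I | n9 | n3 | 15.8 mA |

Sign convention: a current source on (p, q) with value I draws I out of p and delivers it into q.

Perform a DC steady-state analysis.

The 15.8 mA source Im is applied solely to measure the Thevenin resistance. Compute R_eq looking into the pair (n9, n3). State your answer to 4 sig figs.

R_eq = 125.3 Ω

Element admittances at DC:
  Y(R1) = 0.003861 S between n3,n0
  Y(R2) = 0.2899 S between n7,n1
  Y(R3) = 0.0006993 S between n5,n0
  Y(R4) = 0.0001091 S between n4,n8
  Y(R5) = 0.03049 S between n10,n9
  Y(R6) = 0.008264 S between n4,n1
  Y(R7) = 0.0002336 S between n0,n1
  Y(R8) = 0.04630 S between n3,n8
  Y(R9) = 0.008929 S between n6,n7
  Y(R10) = 0.006250 S between n0,n4
  Y(R11) = 0.01890 S between n10,n9
  Y(R12) = 0.1164 S between n10,n7
  Y(R13) = 0.0002024 S between n6,n5
  Y(R14) = 0.01031 S between n0,n6
  Y(R15) = 0.0003215 S between n1,n9
  Y(R16) = 0.04525 S between n9,n6
  Y(R17) = 0.006369 S between n2,n1
  Y(R18) = 0.1647 S between n3,n2
  Y(R19) = 0.03289 S between n4,n5
  Im: injects 0.0158 A into n3 (from n9)
Assemble and solve the 10×10 MNA system:
  V(n1)=-0.2477  V(n2)=1.350  V(n3)=1.412  V(n4)=-0.1277  V(n5)=-0.1269  V(n6)=-0.4372  V(n7)=-0.2861  V(n8)=1.409  V(n9)=-0.5681  V(n10)=-0.3701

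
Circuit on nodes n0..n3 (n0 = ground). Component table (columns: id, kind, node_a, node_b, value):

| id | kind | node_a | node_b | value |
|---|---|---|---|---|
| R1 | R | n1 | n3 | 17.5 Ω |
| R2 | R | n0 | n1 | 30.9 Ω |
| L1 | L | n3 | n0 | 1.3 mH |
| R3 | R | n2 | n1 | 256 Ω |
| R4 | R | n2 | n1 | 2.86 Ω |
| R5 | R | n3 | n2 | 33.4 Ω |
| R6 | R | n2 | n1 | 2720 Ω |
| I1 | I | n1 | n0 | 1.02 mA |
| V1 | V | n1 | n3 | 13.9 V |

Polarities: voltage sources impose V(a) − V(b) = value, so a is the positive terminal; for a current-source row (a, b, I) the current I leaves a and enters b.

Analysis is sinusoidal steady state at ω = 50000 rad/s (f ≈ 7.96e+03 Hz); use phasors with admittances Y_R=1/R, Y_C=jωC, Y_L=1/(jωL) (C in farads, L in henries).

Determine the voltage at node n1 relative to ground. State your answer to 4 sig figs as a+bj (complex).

MNA unknowns: 3 node voltages V₁..V_3 plus 1 source current (V1)
R1: Y=0.05714+0.000j on G[1,3]
R2: Y=0.03236+0.000j on G[0,1]
L1: Y=0.000-0.01538j on G[3,0]
R3: Y=0.003906+0.000j on G[2,1]
R4: Y=0.3497+0.000j on G[2,1]
R5: Y=0.02994+0.000j on G[3,2]
R6: Y=0.0003676+0.000j on G[2,1]
I1: z[1]−=0.00102, z[0]+=0.00102
V1: row V1−V3=13.9, i_V1 at 1,3
solve → V1=2.537-5.402j, V2=1.452-5.402j, V3=-11.36-5.402j
aux → i_V1=-1.261+0.1748j

2.537-5.402j V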